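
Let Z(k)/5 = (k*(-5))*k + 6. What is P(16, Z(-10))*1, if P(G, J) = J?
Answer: -2470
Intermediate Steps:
Z(k) = 30 - 25*k² (Z(k) = 5*((k*(-5))*k + 6) = 5*((-5*k)*k + 6) = 5*(-5*k² + 6) = 5*(6 - 5*k²) = 30 - 25*k²)
P(16, Z(-10))*1 = (30 - 25*(-10)²)*1 = (30 - 25*100)*1 = (30 - 2500)*1 = -2470*1 = -2470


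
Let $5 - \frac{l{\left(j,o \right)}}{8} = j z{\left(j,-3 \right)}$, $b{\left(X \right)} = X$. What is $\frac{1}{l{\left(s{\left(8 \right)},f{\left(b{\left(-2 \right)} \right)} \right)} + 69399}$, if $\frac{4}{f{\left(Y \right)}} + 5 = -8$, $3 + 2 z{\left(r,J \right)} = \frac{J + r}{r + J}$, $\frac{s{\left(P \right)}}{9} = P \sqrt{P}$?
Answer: $\frac{69439}{4819120513} - \frac{1152 \sqrt{2}}{4819120513} \approx 1.4071 \cdot 10^{-5}$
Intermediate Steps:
$s{\left(P \right)} = 9 P^{\frac{3}{2}}$ ($s{\left(P \right)} = 9 P \sqrt{P} = 9 P^{\frac{3}{2}}$)
$z{\left(r,J \right)} = -1$ ($z{\left(r,J \right)} = - \frac{3}{2} + \frac{\left(J + r\right) \frac{1}{r + J}}{2} = - \frac{3}{2} + \frac{\left(J + r\right) \frac{1}{J + r}}{2} = - \frac{3}{2} + \frac{1}{2} \cdot 1 = - \frac{3}{2} + \frac{1}{2} = -1$)
$f{\left(Y \right)} = - \frac{4}{13}$ ($f{\left(Y \right)} = \frac{4}{-5 - 8} = \frac{4}{-13} = 4 \left(- \frac{1}{13}\right) = - \frac{4}{13}$)
$l{\left(j,o \right)} = 40 + 8 j$ ($l{\left(j,o \right)} = 40 - 8 j \left(-1\right) = 40 - 8 \left(- j\right) = 40 + 8 j$)
$\frac{1}{l{\left(s{\left(8 \right)},f{\left(b{\left(-2 \right)} \right)} \right)} + 69399} = \frac{1}{\left(40 + 8 \cdot 9 \cdot 8^{\frac{3}{2}}\right) + 69399} = \frac{1}{\left(40 + 8 \cdot 9 \cdot 16 \sqrt{2}\right) + 69399} = \frac{1}{\left(40 + 8 \cdot 144 \sqrt{2}\right) + 69399} = \frac{1}{\left(40 + 1152 \sqrt{2}\right) + 69399} = \frac{1}{69439 + 1152 \sqrt{2}}$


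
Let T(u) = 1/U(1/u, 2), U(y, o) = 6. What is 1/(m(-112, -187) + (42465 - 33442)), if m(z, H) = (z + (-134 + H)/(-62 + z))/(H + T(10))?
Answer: 32509/293347874 ≈ 0.00011082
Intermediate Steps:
T(u) = ⅙ (T(u) = 1/6 = ⅙)
m(z, H) = (z + (-134 + H)/(-62 + z))/(⅙ + H) (m(z, H) = (z + (-134 + H)/(-62 + z))/(H + ⅙) = (z + (-134 + H)/(-62 + z))/(⅙ + H))
1/(m(-112, -187) + (42465 - 33442)) = 1/(6*(-134 - 187 + (-112)² - 62*(-112))/(-62 - 112 - 372*(-187) + 6*(-187)*(-112)) + (42465 - 33442)) = 1/(6*(-134 - 187 + 12544 + 6944)/(-62 - 112 + 69564 + 125664) + 9023) = 1/(6*19167/195054 + 9023) = 1/(6*(1/195054)*19167 + 9023) = 1/(19167/32509 + 9023) = 1/(293347874/32509) = 32509/293347874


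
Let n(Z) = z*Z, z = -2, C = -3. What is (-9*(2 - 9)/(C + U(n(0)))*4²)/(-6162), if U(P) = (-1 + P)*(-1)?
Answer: 84/1027 ≈ 0.081792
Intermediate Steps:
n(Z) = -2*Z
U(P) = 1 - P
(-9*(2 - 9)/(C + U(n(0)))*4²)/(-6162) = (-9*(2 - 9)/(-3 + (1 - (-2)*0))*4²)/(-6162) = (-(-63)/(-3 + (1 - 1*0))*16)*(-1/6162) = (-(-63)/(-3 + (1 + 0))*16)*(-1/6162) = (-(-63)/(-3 + 1)*16)*(-1/6162) = (-(-63)/(-2)*16)*(-1/6162) = (-(-63)*(-1)/2*16)*(-1/6162) = (-9*7/2*16)*(-1/6162) = -63/2*16*(-1/6162) = -504*(-1/6162) = 84/1027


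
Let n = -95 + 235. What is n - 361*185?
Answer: -66645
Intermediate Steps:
n = 140
n - 361*185 = 140 - 361*185 = 140 - 66785 = -66645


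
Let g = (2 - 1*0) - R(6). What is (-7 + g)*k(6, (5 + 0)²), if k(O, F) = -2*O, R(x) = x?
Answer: 132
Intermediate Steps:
g = -4 (g = (2 - 1*0) - 1*6 = (2 + 0) - 6 = 2 - 6 = -4)
(-7 + g)*k(6, (5 + 0)²) = (-7 - 4)*(-2*6) = -11*(-12) = 132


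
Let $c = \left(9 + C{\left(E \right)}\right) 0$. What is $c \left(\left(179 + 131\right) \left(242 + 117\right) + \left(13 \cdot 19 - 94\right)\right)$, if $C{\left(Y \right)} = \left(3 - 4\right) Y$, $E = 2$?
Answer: $0$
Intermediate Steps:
$C{\left(Y \right)} = - Y$
$c = 0$ ($c = \left(9 - 2\right) 0 = 7 \cdot 0 = 0$)
$c \left(\left(179 + 131\right) \left(242 + 117\right) + \left(13 \cdot 19 - 94\right)\right) = 0 \left(\left(179 + 131\right) \left(242 + 117\right) + \left(13 \cdot 19 - 94\right)\right) = 0 \left(310 \cdot 359 + \left(247 - 94\right)\right) = 0 \left(111290 + 153\right) = 0 \cdot 111443 = 0$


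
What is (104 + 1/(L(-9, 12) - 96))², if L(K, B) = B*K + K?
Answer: 490666801/45369 ≈ 10815.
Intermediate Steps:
L(K, B) = K + B*K
(104 + 1/(L(-9, 12) - 96))² = (104 + 1/(-9*(1 + 12) - 96))² = (104 + 1/(-9*13 - 96))² = (104 + 1/(-117 - 96))² = (104 + 1/(-213))² = (104 - 1/213)² = (22151/213)² = 490666801/45369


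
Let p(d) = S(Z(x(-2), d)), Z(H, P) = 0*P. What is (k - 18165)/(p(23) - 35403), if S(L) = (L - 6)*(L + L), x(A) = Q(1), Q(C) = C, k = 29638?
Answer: -11473/35403 ≈ -0.32407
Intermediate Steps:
x(A) = 1
Z(H, P) = 0
S(L) = 2*L*(-6 + L) (S(L) = (-6 + L)*(2*L) = 2*L*(-6 + L))
p(d) = 0 (p(d) = 2*0*(-6 + 0) = 2*0*(-6) = 0)
(k - 18165)/(p(23) - 35403) = (29638 - 18165)/(0 - 35403) = 11473/(-35403) = 11473*(-1/35403) = -11473/35403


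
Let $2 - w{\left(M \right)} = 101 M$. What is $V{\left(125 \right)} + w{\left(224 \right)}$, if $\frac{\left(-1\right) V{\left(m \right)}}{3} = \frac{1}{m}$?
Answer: $- \frac{2827753}{125} \approx -22622.0$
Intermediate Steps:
$w{\left(M \right)} = 2 - 101 M$
$V{\left(m \right)} = - \frac{3}{m}$
$V{\left(125 \right)} + w{\left(224 \right)} = - \frac{3}{125} + \left(2 - 22624\right) = \left(-3\right) \frac{1}{125} + \left(2 - 22624\right) = - \frac{3}{125} - 22622 = - \frac{2827753}{125}$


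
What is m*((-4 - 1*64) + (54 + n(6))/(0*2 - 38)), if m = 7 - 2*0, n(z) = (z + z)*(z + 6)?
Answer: -9737/19 ≈ -512.47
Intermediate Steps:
n(z) = 2*z*(6 + z) (n(z) = (2*z)*(6 + z) = 2*z*(6 + z))
m = 7 (m = 7 + 0 = 7)
m*((-4 - 1*64) + (54 + n(6))/(0*2 - 38)) = 7*((-4 - 1*64) + (54 + 2*6*(6 + 6))/(0*2 - 38)) = 7*((-4 - 64) + (54 + 2*6*12)/(0 - 38)) = 7*(-68 + (54 + 144)/(-38)) = 7*(-68 + 198*(-1/38)) = 7*(-68 - 99/19) = 7*(-1391/19) = -9737/19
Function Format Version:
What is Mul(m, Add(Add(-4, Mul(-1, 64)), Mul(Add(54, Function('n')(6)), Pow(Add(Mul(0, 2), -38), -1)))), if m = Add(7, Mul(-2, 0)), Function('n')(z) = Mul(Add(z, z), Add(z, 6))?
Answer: Rational(-9737, 19) ≈ -512.47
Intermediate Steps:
Function('n')(z) = Mul(2, z, Add(6, z)) (Function('n')(z) = Mul(Mul(2, z), Add(6, z)) = Mul(2, z, Add(6, z)))
m = 7 (m = Add(7, 0) = 7)
Mul(m, Add(Add(-4, Mul(-1, 64)), Mul(Add(54, Function('n')(6)), Pow(Add(Mul(0, 2), -38), -1)))) = Mul(7, Add(Add(-4, Mul(-1, 64)), Mul(Add(54, Mul(2, 6, Add(6, 6))), Pow(Add(Mul(0, 2), -38), -1)))) = Mul(7, Add(Add(-4, -64), Mul(Add(54, Mul(2, 6, 12)), Pow(Add(0, -38), -1)))) = Mul(7, Add(-68, Mul(Add(54, 144), Pow(-38, -1)))) = Mul(7, Add(-68, Mul(198, Rational(-1, 38)))) = Mul(7, Add(-68, Rational(-99, 19))) = Mul(7, Rational(-1391, 19)) = Rational(-9737, 19)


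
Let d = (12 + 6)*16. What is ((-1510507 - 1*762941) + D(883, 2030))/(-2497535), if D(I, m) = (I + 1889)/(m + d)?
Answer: 2634924846/2894643065 ≈ 0.91028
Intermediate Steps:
d = 288 (d = 18*16 = 288)
D(I, m) = (1889 + I)/(288 + m) (D(I, m) = (I + 1889)/(m + 288) = (1889 + I)/(288 + m))
((-1510507 - 1*762941) + D(883, 2030))/(-2497535) = ((-1510507 - 1*762941) + (1889 + 883)/(288 + 2030))/(-2497535) = ((-1510507 - 762941) + 2772/2318)*(-1/2497535) = (-2273448 + (1/2318)*2772)*(-1/2497535) = (-2273448 + 1386/1159)*(-1/2497535) = -2634924846/1159*(-1/2497535) = 2634924846/2894643065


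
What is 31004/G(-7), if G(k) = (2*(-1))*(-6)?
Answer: 7751/3 ≈ 2583.7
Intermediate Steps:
G(k) = 12 (G(k) = -2*(-6) = 12)
31004/G(-7) = 31004/12 = 31004*(1/12) = 7751/3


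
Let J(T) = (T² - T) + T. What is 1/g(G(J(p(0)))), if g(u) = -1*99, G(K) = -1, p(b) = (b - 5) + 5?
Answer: -1/99 ≈ -0.010101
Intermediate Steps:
p(b) = b (p(b) = (-5 + b) + 5 = b)
J(T) = T²
g(u) = -99
1/g(G(J(p(0)))) = 1/(-99) = -1/99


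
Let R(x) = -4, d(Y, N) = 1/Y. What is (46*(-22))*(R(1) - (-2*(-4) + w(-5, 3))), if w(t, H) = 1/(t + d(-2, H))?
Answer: 11960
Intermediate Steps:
w(t, H) = 1/(-1/2 + t) (w(t, H) = 1/(t + 1/(-2)) = 1/(t - 1/2) = 1/(-1/2 + t))
(46*(-22))*(R(1) - (-2*(-4) + w(-5, 3))) = (46*(-22))*(-4 - (-2*(-4) + 2/(-1 + 2*(-5)))) = -1012*(-4 - (8 + 2/(-1 - 10))) = -1012*(-4 - (8 + 2/(-11))) = -1012*(-4 - (8 + 2*(-1/11))) = -1012*(-4 - (8 - 2/11)) = -1012*(-4 - 1*86/11) = -1012*(-4 - 86/11) = -1012*(-130/11) = 11960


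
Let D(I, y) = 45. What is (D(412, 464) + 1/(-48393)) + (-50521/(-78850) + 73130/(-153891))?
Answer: 155098692430613/3434008414050 ≈ 45.165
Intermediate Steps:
(D(412, 464) + 1/(-48393)) + (-50521/(-78850) + 73130/(-153891)) = (45 + 1/(-48393)) + (-50521/(-78850) + 73130/(-153891)) = (45 - 1/48393) + (-50521*(-1/78850) + 73130*(-1/153891)) = 2177684/48393 + (2659/4150 - 73130/153891) = 2177684/48393 + 105706669/638647650 = 155098692430613/3434008414050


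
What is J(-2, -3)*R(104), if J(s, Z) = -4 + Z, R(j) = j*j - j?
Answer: -74984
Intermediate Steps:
R(j) = j² - j
J(-2, -3)*R(104) = (-4 - 3)*(104*(-1 + 104)) = -728*103 = -7*10712 = -74984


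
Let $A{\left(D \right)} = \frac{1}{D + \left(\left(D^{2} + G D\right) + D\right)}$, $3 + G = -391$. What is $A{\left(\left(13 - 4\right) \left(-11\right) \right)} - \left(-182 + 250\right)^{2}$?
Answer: $- \frac{224768015}{48609} \approx -4624.0$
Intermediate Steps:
$G = -394$ ($G = -3 - 391 = -394$)
$A{\left(D \right)} = \frac{1}{D^{2} - 392 D}$ ($A{\left(D \right)} = \frac{1}{D + \left(\left(D^{2} - 394 D\right) + D\right)} = \frac{1}{D + \left(D^{2} - 393 D\right)} = \frac{1}{D^{2} - 392 D}$)
$A{\left(\left(13 - 4\right) \left(-11\right) \right)} - \left(-182 + 250\right)^{2} = \frac{1}{\left(13 - 4\right) \left(-11\right) \left(-392 + \left(13 - 4\right) \left(-11\right)\right)} - \left(-182 + 250\right)^{2} = \frac{1}{9 \left(-11\right) \left(-392 + 9 \left(-11\right)\right)} - 68^{2} = \frac{1}{\left(-99\right) \left(-392 - 99\right)} - 4624 = - \frac{1}{99 \left(-491\right)} - 4624 = \left(- \frac{1}{99}\right) \left(- \frac{1}{491}\right) - 4624 = \frac{1}{48609} - 4624 = - \frac{224768015}{48609}$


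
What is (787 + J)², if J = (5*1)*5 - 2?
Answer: 656100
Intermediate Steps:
J = 23 (J = 5*5 - 2 = 25 - 2 = 23)
(787 + J)² = (787 + 23)² = 810² = 656100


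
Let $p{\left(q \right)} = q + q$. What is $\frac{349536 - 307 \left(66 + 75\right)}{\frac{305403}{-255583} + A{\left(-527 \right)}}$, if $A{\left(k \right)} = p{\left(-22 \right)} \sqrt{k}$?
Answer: $- \frac{23904515272316301}{66646984323982217} + \frac{880220102556799884 i \sqrt{527}}{66646984323982217} \approx -0.35867 + 303.19 i$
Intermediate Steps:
$p{\left(q \right)} = 2 q$
$A{\left(k \right)} = - 44 \sqrt{k}$ ($A{\left(k \right)} = 2 \left(-22\right) \sqrt{k} = - 44 \sqrt{k}$)
$\frac{349536 - 307 \left(66 + 75\right)}{\frac{305403}{-255583} + A{\left(-527 \right)}} = \frac{349536 - 307 \left(66 + 75\right)}{\frac{305403}{-255583} - 44 \sqrt{-527}} = \frac{349536 - 43287}{305403 \left(- \frac{1}{255583}\right) - 44 i \sqrt{527}} = \frac{349536 - 43287}{- \frac{305403}{255583} - 44 i \sqrt{527}} = \frac{306249}{- \frac{305403}{255583} - 44 i \sqrt{527}}$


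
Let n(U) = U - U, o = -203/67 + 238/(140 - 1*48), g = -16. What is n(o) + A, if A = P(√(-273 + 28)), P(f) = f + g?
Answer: -16 + 7*I*√5 ≈ -16.0 + 15.652*I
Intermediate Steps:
P(f) = -16 + f (P(f) = f - 16 = -16 + f)
o = -1365/3082 (o = -203*1/67 + 238/(140 - 48) = -203/67 + 238/92 = -203/67 + 238*(1/92) = -203/67 + 119/46 = -1365/3082 ≈ -0.44289)
n(U) = 0
A = -16 + 7*I*√5 (A = -16 + √(-273 + 28) = -16 + √(-245) = -16 + 7*I*√5 ≈ -16.0 + 15.652*I)
n(o) + A = 0 + (-16 + 7*I*√5) = -16 + 7*I*√5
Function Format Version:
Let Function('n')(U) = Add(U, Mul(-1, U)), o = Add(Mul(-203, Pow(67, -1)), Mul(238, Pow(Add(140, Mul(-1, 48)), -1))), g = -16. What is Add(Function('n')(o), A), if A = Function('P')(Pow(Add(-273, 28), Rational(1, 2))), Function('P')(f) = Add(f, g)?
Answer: Add(-16, Mul(7, I, Pow(5, Rational(1, 2)))) ≈ Add(-16.000, Mul(15.652, I))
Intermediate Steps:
Function('P')(f) = Add(-16, f) (Function('P')(f) = Add(f, -16) = Add(-16, f))
o = Rational(-1365, 3082) (o = Add(Mul(-203, Rational(1, 67)), Mul(238, Pow(Add(140, -48), -1))) = Add(Rational(-203, 67), Mul(238, Pow(92, -1))) = Add(Rational(-203, 67), Mul(238, Rational(1, 92))) = Add(Rational(-203, 67), Rational(119, 46)) = Rational(-1365, 3082) ≈ -0.44289)
Function('n')(U) = 0
A = Add(-16, Mul(7, I, Pow(5, Rational(1, 2)))) (A = Add(-16, Pow(Add(-273, 28), Rational(1, 2))) = Add(-16, Pow(-245, Rational(1, 2))) = Add(-16, Mul(7, I, Pow(5, Rational(1, 2)))) ≈ Add(-16.000, Mul(15.652, I)))
Add(Function('n')(o), A) = Add(0, Add(-16, Mul(7, I, Pow(5, Rational(1, 2))))) = Add(-16, Mul(7, I, Pow(5, Rational(1, 2))))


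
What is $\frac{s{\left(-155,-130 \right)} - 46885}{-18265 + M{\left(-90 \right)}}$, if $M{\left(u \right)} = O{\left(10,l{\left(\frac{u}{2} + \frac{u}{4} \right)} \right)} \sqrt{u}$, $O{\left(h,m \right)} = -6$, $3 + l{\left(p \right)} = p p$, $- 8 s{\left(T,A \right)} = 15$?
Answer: $\frac{1370222035}{533781544} - \frac{675171 i \sqrt{10}}{266890772} \approx 2.567 - 0.0079998 i$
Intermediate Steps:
$s{\left(T,A \right)} = - \frac{15}{8}$ ($s{\left(T,A \right)} = \left(- \frac{1}{8}\right) 15 = - \frac{15}{8}$)
$l{\left(p \right)} = -3 + p^{2}$ ($l{\left(p \right)} = -3 + p p = -3 + p^{2}$)
$M{\left(u \right)} = - 6 \sqrt{u}$
$\frac{s{\left(-155,-130 \right)} - 46885}{-18265 + M{\left(-90 \right)}} = \frac{- \frac{15}{8} - 46885}{-18265 - 6 \sqrt{-90}} = - \frac{375095}{8 \left(-18265 - 6 \cdot 3 i \sqrt{10}\right)} = - \frac{375095}{8 \left(-18265 - 18 i \sqrt{10}\right)}$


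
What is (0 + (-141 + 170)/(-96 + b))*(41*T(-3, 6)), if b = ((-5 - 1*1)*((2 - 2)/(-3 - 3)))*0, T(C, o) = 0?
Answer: 0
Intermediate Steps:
b = 0 (b = ((-5 - 1)*(0/(-6)))*0 = -0*(-1)/6*0 = -6*0*0 = 0*0 = 0)
(0 + (-141 + 170)/(-96 + b))*(41*T(-3, 6)) = (0 + (-141 + 170)/(-96 + 0))*(41*0) = (0 + 29/(-96))*0 = (0 + 29*(-1/96))*0 = (0 - 29/96)*0 = -29/96*0 = 0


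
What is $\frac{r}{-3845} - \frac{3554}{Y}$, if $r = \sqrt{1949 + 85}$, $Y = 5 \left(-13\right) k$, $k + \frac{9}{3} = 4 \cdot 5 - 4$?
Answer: $\frac{3554}{845} - \frac{3 \sqrt{226}}{3845} \approx 4.1942$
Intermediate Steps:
$k = 13$ ($k = -3 + \left(4 \cdot 5 - 4\right) = -3 + \left(20 - 4\right) = -3 + 16 = 13$)
$Y = -845$ ($Y = 5 \left(-13\right) 13 = \left(-65\right) 13 = -845$)
$r = 3 \sqrt{226}$ ($r = \sqrt{2034} = 3 \sqrt{226} \approx 45.1$)
$\frac{r}{-3845} - \frac{3554}{Y} = \frac{3 \sqrt{226}}{-3845} - \frac{3554}{-845} = 3 \sqrt{226} \left(- \frac{1}{3845}\right) - - \frac{3554}{845} = - \frac{3 \sqrt{226}}{3845} + \frac{3554}{845} = \frac{3554}{845} - \frac{3 \sqrt{226}}{3845}$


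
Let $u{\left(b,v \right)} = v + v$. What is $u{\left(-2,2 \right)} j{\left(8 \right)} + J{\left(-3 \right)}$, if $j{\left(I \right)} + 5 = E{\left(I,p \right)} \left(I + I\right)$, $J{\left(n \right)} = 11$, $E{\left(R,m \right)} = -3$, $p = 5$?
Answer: $-201$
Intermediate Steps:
$u{\left(b,v \right)} = 2 v$
$j{\left(I \right)} = -5 - 6 I$ ($j{\left(I \right)} = -5 - 3 \left(I + I\right) = -5 - 3 \cdot 2 I = -5 - 6 I$)
$u{\left(-2,2 \right)} j{\left(8 \right)} + J{\left(-3 \right)} = 2 \cdot 2 \left(-5 - 48\right) + 11 = 4 \left(-5 - 48\right) + 11 = 4 \left(-53\right) + 11 = -212 + 11 = -201$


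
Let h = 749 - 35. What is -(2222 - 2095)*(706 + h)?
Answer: -180340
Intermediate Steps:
h = 714
-(2222 - 2095)*(706 + h) = -(2222 - 2095)*(706 + 714) = -127*1420 = -1*180340 = -180340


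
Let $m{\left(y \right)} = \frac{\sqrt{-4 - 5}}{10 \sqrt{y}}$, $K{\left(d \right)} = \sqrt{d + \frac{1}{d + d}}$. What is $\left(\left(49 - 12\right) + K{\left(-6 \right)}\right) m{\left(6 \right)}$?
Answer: $- \frac{\sqrt{146}}{40} + \frac{37 i \sqrt{6}}{20} \approx -0.30208 + 4.5316 i$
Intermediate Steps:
$K{\left(d \right)} = \sqrt{d + \frac{1}{2 d}}$
$m{\left(y \right)} = \frac{3 i}{10 \sqrt{y}}$ ($m{\left(y \right)} = \sqrt{-9} \frac{1}{10 \sqrt{y}} = 3 i \frac{1}{10 \sqrt{y}} = \frac{3 i}{10 \sqrt{y}}$)
$\left(\left(49 - 12\right) + K{\left(-6 \right)}\right) m{\left(6 \right)} = \left(\left(49 - 12\right) + \frac{\sqrt{\frac{2}{-6} + 4 \left(-6\right)}}{2}\right) \frac{3 i}{10 \sqrt{6}} = \left(\left(49 - 12\right) + \frac{\sqrt{2 \left(- \frac{1}{6}\right) - 24}}{2}\right) \frac{3 i \frac{\sqrt{6}}{6}}{10} = \left(37 + \frac{\sqrt{- \frac{1}{3} - 24}}{2}\right) \frac{i \sqrt{6}}{20} = \left(37 + \frac{\sqrt{- \frac{73}{3}}}{2}\right) \frac{i \sqrt{6}}{20} = \left(37 + \frac{\frac{1}{3} i \sqrt{219}}{2}\right) \frac{i \sqrt{6}}{20} = \left(37 + \frac{i \sqrt{219}}{6}\right) \frac{i \sqrt{6}}{20} = \frac{i \sqrt{6} \left(37 + \frac{i \sqrt{219}}{6}\right)}{20}$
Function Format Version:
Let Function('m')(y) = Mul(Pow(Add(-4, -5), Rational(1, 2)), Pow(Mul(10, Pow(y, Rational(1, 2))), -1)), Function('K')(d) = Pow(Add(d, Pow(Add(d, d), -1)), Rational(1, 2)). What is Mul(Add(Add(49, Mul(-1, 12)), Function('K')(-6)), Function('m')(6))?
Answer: Add(Mul(Rational(-1, 40), Pow(146, Rational(1, 2))), Mul(Rational(37, 20), I, Pow(6, Rational(1, 2)))) ≈ Add(-0.30208, Mul(4.5316, I))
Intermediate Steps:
Function('K')(d) = Pow(Add(d, Mul(Rational(1, 2), Pow(d, -1))), Rational(1, 2)) (Function('K')(d) = Pow(Add(d, Pow(Mul(2, d), -1)), Rational(1, 2)) = Pow(Add(d, Mul(Rational(1, 2), Pow(d, -1))), Rational(1, 2)))
Function('m')(y) = Mul(Rational(3, 10), I, Pow(y, Rational(-1, 2))) (Function('m')(y) = Mul(Pow(-9, Rational(1, 2)), Mul(Rational(1, 10), Pow(y, Rational(-1, 2)))) = Mul(Mul(3, I), Mul(Rational(1, 10), Pow(y, Rational(-1, 2)))) = Mul(Rational(3, 10), I, Pow(y, Rational(-1, 2))))
Mul(Add(Add(49, Mul(-1, 12)), Function('K')(-6)), Function('m')(6)) = Mul(Add(Add(49, Mul(-1, 12)), Mul(Rational(1, 2), Pow(Add(Mul(2, Pow(-6, -1)), Mul(4, -6)), Rational(1, 2)))), Mul(Rational(3, 10), I, Pow(6, Rational(-1, 2)))) = Mul(Add(Add(49, -12), Mul(Rational(1, 2), Pow(Add(Mul(2, Rational(-1, 6)), -24), Rational(1, 2)))), Mul(Rational(3, 10), I, Mul(Rational(1, 6), Pow(6, Rational(1, 2))))) = Mul(Add(37, Mul(Rational(1, 2), Pow(Add(Rational(-1, 3), -24), Rational(1, 2)))), Mul(Rational(1, 20), I, Pow(6, Rational(1, 2)))) = Mul(Add(37, Mul(Rational(1, 2), Pow(Rational(-73, 3), Rational(1, 2)))), Mul(Rational(1, 20), I, Pow(6, Rational(1, 2)))) = Mul(Add(37, Mul(Rational(1, 2), Mul(Rational(1, 3), I, Pow(219, Rational(1, 2))))), Mul(Rational(1, 20), I, Pow(6, Rational(1, 2)))) = Mul(Add(37, Mul(Rational(1, 6), I, Pow(219, Rational(1, 2)))), Mul(Rational(1, 20), I, Pow(6, Rational(1, 2)))) = Mul(Rational(1, 20), I, Pow(6, Rational(1, 2)), Add(37, Mul(Rational(1, 6), I, Pow(219, Rational(1, 2)))))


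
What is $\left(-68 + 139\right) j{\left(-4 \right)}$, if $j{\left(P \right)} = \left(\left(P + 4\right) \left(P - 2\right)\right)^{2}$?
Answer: $0$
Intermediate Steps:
$j{\left(P \right)} = \left(-2 + P\right)^{2} \left(4 + P\right)^{2}$ ($j{\left(P \right)} = \left(\left(4 + P\right) \left(-2 + P\right)\right)^{2} = \left(\left(-2 + P\right) \left(4 + P\right)\right)^{2} = \left(-2 + P\right)^{2} \left(4 + P\right)^{2}$)
$\left(-68 + 139\right) j{\left(-4 \right)} = \left(-68 + 139\right) \left(-2 - 4\right)^{2} \left(4 - 4\right)^{2} = 71 \left(-6\right)^{2} \cdot 0^{2} = 71 \cdot 36 \cdot 0 = 71 \cdot 0 = 0$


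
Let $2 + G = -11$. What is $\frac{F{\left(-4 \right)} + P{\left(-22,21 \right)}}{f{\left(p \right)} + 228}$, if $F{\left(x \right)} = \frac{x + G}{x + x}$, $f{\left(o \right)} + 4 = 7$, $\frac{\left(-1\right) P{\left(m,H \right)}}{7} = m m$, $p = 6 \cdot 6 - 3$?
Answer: $- \frac{9029}{616} \approx -14.657$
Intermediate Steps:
$G = -13$ ($G = -2 - 11 = -13$)
$p = 33$ ($p = 36 - 3 = 33$)
$P{\left(m,H \right)} = - 7 m^{2}$ ($P{\left(m,H \right)} = - 7 m m = - 7 m^{2}$)
$f{\left(o \right)} = 3$ ($f{\left(o \right)} = -4 + 7 = 3$)
$F{\left(x \right)} = \frac{-13 + x}{2 x}$ ($F{\left(x \right)} = \frac{x - 13}{x + x} = \frac{-13 + x}{2 x}$)
$\frac{F{\left(-4 \right)} + P{\left(-22,21 \right)}}{f{\left(p \right)} + 228} = \frac{\frac{-13 - 4}{2 \left(-4\right)} - 7 \left(-22\right)^{2}}{3 + 228} = \frac{\frac{1}{2} \left(- \frac{1}{4}\right) \left(-17\right) - 3388}{231} = \left(\frac{17}{8} - 3388\right) \frac{1}{231} = \left(- \frac{27087}{8}\right) \frac{1}{231} = - \frac{9029}{616}$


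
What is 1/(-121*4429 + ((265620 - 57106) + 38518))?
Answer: -1/288877 ≈ -3.4617e-6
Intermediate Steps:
1/(-121*4429 + ((265620 - 57106) + 38518)) = 1/(-535909 + (208514 + 38518)) = 1/(-535909 + 247032) = 1/(-288877) = -1/288877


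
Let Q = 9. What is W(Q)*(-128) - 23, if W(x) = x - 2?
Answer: -919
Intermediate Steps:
W(x) = -2 + x
W(Q)*(-128) - 23 = (-2 + 9)*(-128) - 23 = 7*(-128) - 23 = -896 - 23 = -919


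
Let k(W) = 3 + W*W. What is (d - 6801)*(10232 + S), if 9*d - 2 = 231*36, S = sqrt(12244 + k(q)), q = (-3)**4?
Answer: -541180712/9 - 105782*sqrt(4702)/9 ≈ -6.0937e+7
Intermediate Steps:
q = 81
k(W) = 3 + W**2
S = 2*sqrt(4702) (S = sqrt(12244 + (3 + 81**2)) = sqrt(12244 + (3 + 6561)) = sqrt(12244 + 6564) = sqrt(18808) = 2*sqrt(4702) ≈ 137.14)
d = 8318/9 (d = 2/9 + (231*36)/9 = 2/9 + (1/9)*8316 = 2/9 + 924 = 8318/9 ≈ 924.22)
(d - 6801)*(10232 + S) = (8318/9 - 6801)*(10232 + 2*sqrt(4702)) = -52891*(10232 + 2*sqrt(4702))/9 = -541180712/9 - 105782*sqrt(4702)/9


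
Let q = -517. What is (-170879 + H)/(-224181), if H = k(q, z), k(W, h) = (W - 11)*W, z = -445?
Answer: -4439/9747 ≈ -0.45542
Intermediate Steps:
k(W, h) = W*(-11 + W) (k(W, h) = (-11 + W)*W = W*(-11 + W))
H = 272976 (H = -517*(-11 - 517) = -517*(-528) = 272976)
(-170879 + H)/(-224181) = (-170879 + 272976)/(-224181) = 102097*(-1/224181) = -4439/9747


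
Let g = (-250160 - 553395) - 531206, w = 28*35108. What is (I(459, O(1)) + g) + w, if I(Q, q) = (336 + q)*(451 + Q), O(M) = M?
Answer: -45067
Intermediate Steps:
w = 983024
g = -1334761 (g = -803555 - 531206 = -1334761)
(I(459, O(1)) + g) + w = ((151536 + 336*459 + 451*1 + 459*1) - 1334761) + 983024 = ((151536 + 154224 + 451 + 459) - 1334761) + 983024 = (306670 - 1334761) + 983024 = -1028091 + 983024 = -45067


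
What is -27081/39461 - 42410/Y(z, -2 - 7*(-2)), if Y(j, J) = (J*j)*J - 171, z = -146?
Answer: 219911843/167275179 ≈ 1.3147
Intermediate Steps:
Y(j, J) = -171 + j*J² (Y(j, J) = j*J² - 171 = -171 + j*J²)
-27081/39461 - 42410/Y(z, -2 - 7*(-2)) = -27081/39461 - 42410/(-171 - 146*(-2 - 7*(-2))²) = -27081*1/39461 - 42410/(-171 - 146*(-2 + 14)²) = -27081/39461 - 42410/(-171 - 146*12²) = -27081/39461 - 42410/(-171 - 146*144) = -27081/39461 - 42410/(-171 - 21024) = -27081/39461 - 42410/(-21195) = -27081/39461 - 42410*(-1/21195) = -27081/39461 + 8482/4239 = 219911843/167275179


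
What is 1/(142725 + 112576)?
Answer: 1/255301 ≈ 3.9169e-6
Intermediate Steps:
1/(142725 + 112576) = 1/255301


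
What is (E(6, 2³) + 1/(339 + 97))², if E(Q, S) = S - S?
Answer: 1/190096 ≈ 5.2605e-6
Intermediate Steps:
E(Q, S) = 0
(E(6, 2³) + 1/(339 + 97))² = (0 + 1/(339 + 97))² = (0 + 1/436)² = (1/436)² = 1/190096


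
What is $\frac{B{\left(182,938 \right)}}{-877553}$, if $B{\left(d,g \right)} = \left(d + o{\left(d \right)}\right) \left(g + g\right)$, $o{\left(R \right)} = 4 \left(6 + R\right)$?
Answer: $- \frac{1752184}{877553} \approx -1.9967$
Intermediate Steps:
$o{\left(R \right)} = 24 + 4 R$
$B{\left(d,g \right)} = 2 g \left(24 + 5 d\right)$ ($B{\left(d,g \right)} = \left(d + \left(24 + 4 d\right)\right) \left(g + g\right) = \left(24 + 5 d\right) 2 g = 2 g \left(24 + 5 d\right)$)
$\frac{B{\left(182,938 \right)}}{-877553} = \frac{2 \cdot 938 \left(24 + 5 \cdot 182\right)}{-877553} = 2 \cdot 938 \left(24 + 910\right) \left(- \frac{1}{877553}\right) = 2 \cdot 938 \cdot 934 \left(- \frac{1}{877553}\right) = 1752184 \left(- \frac{1}{877553}\right) = - \frac{1752184}{877553}$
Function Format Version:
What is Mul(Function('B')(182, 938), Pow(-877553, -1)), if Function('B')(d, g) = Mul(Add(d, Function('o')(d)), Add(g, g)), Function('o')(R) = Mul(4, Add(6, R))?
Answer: Rational(-1752184, 877553) ≈ -1.9967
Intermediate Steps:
Function('o')(R) = Add(24, Mul(4, R))
Function('B')(d, g) = Mul(2, g, Add(24, Mul(5, d))) (Function('B')(d, g) = Mul(Add(d, Add(24, Mul(4, d))), Add(g, g)) = Mul(Add(24, Mul(5, d)), Mul(2, g)) = Mul(2, g, Add(24, Mul(5, d))))
Mul(Function('B')(182, 938), Pow(-877553, -1)) = Mul(Mul(2, 938, Add(24, Mul(5, 182))), Pow(-877553, -1)) = Mul(Mul(2, 938, Add(24, 910)), Rational(-1, 877553)) = Mul(Mul(2, 938, 934), Rational(-1, 877553)) = Mul(1752184, Rational(-1, 877553)) = Rational(-1752184, 877553)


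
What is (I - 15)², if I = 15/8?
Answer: 11025/64 ≈ 172.27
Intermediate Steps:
I = 15/8 (I = 15*(⅛) = 15/8 ≈ 1.8750)
(I - 15)² = (15/8 - 15)² = (-105/8)² = 11025/64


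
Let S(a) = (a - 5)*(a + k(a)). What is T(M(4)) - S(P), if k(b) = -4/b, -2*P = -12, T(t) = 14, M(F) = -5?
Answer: 26/3 ≈ 8.6667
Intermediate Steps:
P = 6 (P = -½*(-12) = 6)
S(a) = (-5 + a)*(a - 4/a) (S(a) = (a - 5)*(a - 4/a) = (-5 + a)*(a - 4/a))
T(M(4)) - S(P) = 14 - (-4 + 6² - 5*6 + 20/6) = 14 - (-4 + 36 - 30 + 20*(⅙)) = 14 - (-4 + 36 - 30 + 10/3) = 14 - 1*16/3 = 14 - 16/3 = 26/3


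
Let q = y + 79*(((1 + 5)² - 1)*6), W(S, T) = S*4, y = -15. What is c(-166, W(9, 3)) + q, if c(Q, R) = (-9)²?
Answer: 16656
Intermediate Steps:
W(S, T) = 4*S
c(Q, R) = 81
q = 16575 (q = -15 + 79*(((1 + 5)² - 1)*6) = -15 + 79*((6² - 1)*6) = -15 + 79*((36 - 1)*6) = -15 + 79*(35*6) = -15 + 79*210 = -15 + 16590 = 16575)
c(-166, W(9, 3)) + q = 81 + 16575 = 16656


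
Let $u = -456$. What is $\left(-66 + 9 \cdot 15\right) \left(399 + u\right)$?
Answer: $-3933$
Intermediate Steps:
$\left(-66 + 9 \cdot 15\right) \left(399 + u\right) = \left(-66 + 9 \cdot 15\right) \left(399 - 456\right) = \left(-66 + 135\right) \left(-57\right) = 69 \left(-57\right) = -3933$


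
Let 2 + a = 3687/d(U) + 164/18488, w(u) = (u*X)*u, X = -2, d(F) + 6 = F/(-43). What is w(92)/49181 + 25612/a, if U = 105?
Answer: -708613373912680/12067659856857 ≈ -58.720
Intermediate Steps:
d(F) = -6 - F/43 (d(F) = -6 + F/(-43) = -6 + F*(-1/43) = -6 - F/43)
w(u) = -2*u² (w(u) = (u*(-2))*u = (-2*u)*u = -2*u²)
a = -245372397/559262 (a = -2 + (3687/(-6 - 1/43*105) + 164/18488) = -2 + (3687/(-6 - 105/43) + 164*(1/18488)) = -2 + (3687/(-363/43) + 41/4622) = -2 + (3687*(-43/363) + 41/4622) = -2 + (-52847/121 + 41/4622) = -2 - 244253873/559262 = -245372397/559262 ≈ -438.74)
w(92)/49181 + 25612/a = -2*92²/49181 + 25612/(-245372397/559262) = -2*8464*(1/49181) + 25612*(-559262/245372397) = -16928*1/49181 - 14323818344/245372397 = -16928/49181 - 14323818344/245372397 = -708613373912680/12067659856857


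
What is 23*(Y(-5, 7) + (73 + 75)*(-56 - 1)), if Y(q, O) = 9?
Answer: -193821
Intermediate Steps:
23*(Y(-5, 7) + (73 + 75)*(-56 - 1)) = 23*(9 + (73 + 75)*(-56 - 1)) = 23*(9 + 148*(-57)) = 23*(9 - 8436) = 23*(-8427) = -193821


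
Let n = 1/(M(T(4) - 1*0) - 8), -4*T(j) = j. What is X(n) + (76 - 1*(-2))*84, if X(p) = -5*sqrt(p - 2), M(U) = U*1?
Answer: 6552 - 5*I*sqrt(19)/3 ≈ 6552.0 - 7.2648*I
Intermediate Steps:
T(j) = -j/4
M(U) = U
n = -1/9 (n = 1/((-1/4*4 - 1*0) - 8) = 1/((-1 + 0) - 8) = 1/(-1 - 8) = 1/(-9) = -1/9 ≈ -0.11111)
X(p) = -5*sqrt(-2 + p)
X(n) + (76 - 1*(-2))*84 = -5*sqrt(-2 - 1/9) + (76 - 1*(-2))*84 = -5*I*sqrt(19)/3 + (76 + 2)*84 = -5*I*sqrt(19)/3 + 78*84 = -5*I*sqrt(19)/3 + 6552 = 6552 - 5*I*sqrt(19)/3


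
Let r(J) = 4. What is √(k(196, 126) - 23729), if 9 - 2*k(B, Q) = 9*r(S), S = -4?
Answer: I*√94970/2 ≈ 154.09*I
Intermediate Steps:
k(B, Q) = -27/2 (k(B, Q) = 9/2 - 9*4/2 = 9/2 - ½*36 = 9/2 - 18 = -27/2)
√(k(196, 126) - 23729) = √(-27/2 - 23729) = √(-47485/2) = I*√94970/2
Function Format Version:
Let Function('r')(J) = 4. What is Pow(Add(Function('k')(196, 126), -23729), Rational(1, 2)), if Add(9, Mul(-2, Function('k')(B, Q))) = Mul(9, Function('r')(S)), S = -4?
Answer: Mul(Rational(1, 2), I, Pow(94970, Rational(1, 2))) ≈ Mul(154.09, I)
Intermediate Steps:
Function('k')(B, Q) = Rational(-27, 2) (Function('k')(B, Q) = Add(Rational(9, 2), Mul(Rational(-1, 2), Mul(9, 4))) = Add(Rational(9, 2), Mul(Rational(-1, 2), 36)) = Add(Rational(9, 2), -18) = Rational(-27, 2))
Pow(Add(Function('k')(196, 126), -23729), Rational(1, 2)) = Pow(Add(Rational(-27, 2), -23729), Rational(1, 2)) = Pow(Rational(-47485, 2), Rational(1, 2)) = Mul(Rational(1, 2), I, Pow(94970, Rational(1, 2)))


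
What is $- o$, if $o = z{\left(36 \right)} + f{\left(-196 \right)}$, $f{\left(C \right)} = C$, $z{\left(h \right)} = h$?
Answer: $160$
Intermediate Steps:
$o = -160$ ($o = 36 - 196 = -160$)
$- o = \left(-1\right) \left(-160\right) = 160$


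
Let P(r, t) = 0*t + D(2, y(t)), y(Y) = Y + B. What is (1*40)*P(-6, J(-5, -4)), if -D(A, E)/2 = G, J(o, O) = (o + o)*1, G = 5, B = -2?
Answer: -400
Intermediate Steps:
y(Y) = -2 + Y (y(Y) = Y - 2 = -2 + Y)
J(o, O) = 2*o (J(o, O) = (2*o)*1 = 2*o)
D(A, E) = -10 (D(A, E) = -2*5 = -10)
P(r, t) = -10 (P(r, t) = 0*t - 10 = 0 - 10 = -10)
(1*40)*P(-6, J(-5, -4)) = (1*40)*(-10) = 40*(-10) = -400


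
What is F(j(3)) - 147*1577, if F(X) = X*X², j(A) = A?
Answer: -231792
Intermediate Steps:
F(X) = X³
F(j(3)) - 147*1577 = 3³ - 147*1577 = 27 - 231819 = -231792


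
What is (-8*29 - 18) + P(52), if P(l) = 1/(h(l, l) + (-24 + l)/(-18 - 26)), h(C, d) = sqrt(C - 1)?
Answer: -1530423/6122 + 121*sqrt(51)/6122 ≈ -249.85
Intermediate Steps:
h(C, d) = sqrt(-1 + C)
P(l) = 1/(6/11 + sqrt(-1 + l) - l/44) (P(l) = 1/(sqrt(-1 + l) + (-24 + l)/(-18 - 26)) = 1/(sqrt(-1 + l) + (-24 + l)/(-44)) = 1/(sqrt(-1 + l) + (-24 + l)*(-1/44)) = 1/(sqrt(-1 + l) + (6/11 - l/44)) = 1/(6/11 + sqrt(-1 + l) - l/44))
(-8*29 - 18) + P(52) = (-8*29 - 18) + 44/(24 - 1*52 + 44*sqrt(-1 + 52)) = (-232 - 18) + 44/(24 - 52 + 44*sqrt(51)) = -250 + 44/(-28 + 44*sqrt(51))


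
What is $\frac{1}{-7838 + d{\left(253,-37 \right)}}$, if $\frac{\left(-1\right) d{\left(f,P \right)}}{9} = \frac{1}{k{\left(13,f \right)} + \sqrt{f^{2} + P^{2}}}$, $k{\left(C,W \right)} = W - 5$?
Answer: $- \frac{30362180}{237961272343} + \frac{9 \sqrt{65378}}{237961272343} \approx -0.00012758$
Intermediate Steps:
$k{\left(C,W \right)} = -5 + W$
$d{\left(f,P \right)} = - \frac{9}{-5 + f + \sqrt{P^{2} + f^{2}}}$ ($d{\left(f,P \right)} = - \frac{9}{\left(-5 + f\right) + \sqrt{f^{2} + P^{2}}} = - \frac{9}{\left(-5 + f\right) + \sqrt{P^{2} + f^{2}}} = - \frac{9}{-5 + f + \sqrt{P^{2} + f^{2}}}$)
$\frac{1}{-7838 + d{\left(253,-37 \right)}} = \frac{1}{-7838 - \frac{9}{-5 + 253 + \sqrt{\left(-37\right)^{2} + 253^{2}}}} = \frac{1}{-7838 - \frac{9}{-5 + 253 + \sqrt{1369 + 64009}}} = \frac{1}{-7838 - \frac{9}{-5 + 253 + \sqrt{65378}}} = \frac{1}{-7838 - \frac{9}{248 + \sqrt{65378}}}$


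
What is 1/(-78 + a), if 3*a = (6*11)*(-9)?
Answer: -1/276 ≈ -0.0036232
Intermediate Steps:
a = -198 (a = ((6*11)*(-9))/3 = (66*(-9))/3 = (1/3)*(-594) = -198)
1/(-78 + a) = 1/(-78 - 198) = 1/(-276) = -1/276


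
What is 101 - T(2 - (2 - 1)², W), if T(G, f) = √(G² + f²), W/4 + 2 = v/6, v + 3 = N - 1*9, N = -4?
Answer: 101 - √3145/3 ≈ 82.307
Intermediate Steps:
v = -16 (v = -3 + (-4 - 1*9) = -3 + (-4 - 9) = -3 - 13 = -16)
W = -56/3 (W = -8 + 4*(-16/6) = -8 + 4*(-16*⅙) = -8 + 4*(-8/3) = -8 - 32/3 = -56/3 ≈ -18.667)
101 - T(2 - (2 - 1)², W) = 101 - √((2 - (2 - 1)²)² + (-56/3)²) = 101 - √((2 - 1*1²)² + 3136/9) = 101 - √((2 - 1*1)² + 3136/9) = 101 - √((2 - 1)² + 3136/9) = 101 - √(1² + 3136/9) = 101 - √(1 + 3136/9) = 101 - √(3145/9) = 101 - √3145/3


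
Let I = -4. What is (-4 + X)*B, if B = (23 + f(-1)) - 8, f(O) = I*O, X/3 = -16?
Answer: -988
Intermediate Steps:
X = -48 (X = 3*(-16) = -48)
f(O) = -4*O
B = 19 (B = (23 - 4*(-1)) - 8 = (23 + 4) - 8 = 27 - 8 = 19)
(-4 + X)*B = (-4 - 48)*19 = -52*19 = -988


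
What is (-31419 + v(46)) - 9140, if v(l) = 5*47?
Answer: -40324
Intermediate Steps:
v(l) = 235
(-31419 + v(46)) - 9140 = (-31419 + 235) - 9140 = -31184 - 9140 = -40324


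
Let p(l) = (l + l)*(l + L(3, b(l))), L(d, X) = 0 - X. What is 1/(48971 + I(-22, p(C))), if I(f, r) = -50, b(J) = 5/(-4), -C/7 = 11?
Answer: 1/48921 ≈ 2.0441e-5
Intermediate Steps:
C = -77 (C = -7*11 = -77)
b(J) = -5/4 (b(J) = 5*(-1/4) = -5/4)
L(d, X) = -X
p(l) = 2*l*(5/4 + l) (p(l) = (l + l)*(l - 1*(-5/4)) = (2*l)*(l + 5/4) = (2*l)*(5/4 + l) = 2*l*(5/4 + l))
1/(48971 + I(-22, p(C))) = 1/(48971 - 50) = 1/48921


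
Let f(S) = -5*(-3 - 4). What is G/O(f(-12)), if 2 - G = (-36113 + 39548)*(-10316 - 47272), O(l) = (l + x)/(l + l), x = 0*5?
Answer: 395629564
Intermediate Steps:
x = 0
f(S) = 35 (f(S) = -5*(-7) = 35)
O(l) = 1/2 (O(l) = (l + 0)/(l + l) = l/((2*l)) = l*(1/(2*l)) = 1/2)
G = 197814782 (G = 2 - (-36113 + 39548)*(-10316 - 47272) = 2 - 3435*(-57588) = 2 - 1*(-197814780) = 2 + 197814780 = 197814782)
G/O(f(-12)) = 197814782/(1/2) = 197814782*2 = 395629564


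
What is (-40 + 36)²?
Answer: 16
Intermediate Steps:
(-40 + 36)² = (-4)² = 16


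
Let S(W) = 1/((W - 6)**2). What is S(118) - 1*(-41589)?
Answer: 521692417/12544 ≈ 41589.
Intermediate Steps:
S(W) = (-6 + W)**(-2) (S(W) = 1/((-6 + W)**2) = (-6 + W)**(-2))
S(118) - 1*(-41589) = (-6 + 118)**(-2) - 1*(-41589) = 112**(-2) + 41589 = 1/12544 + 41589 = 521692417/12544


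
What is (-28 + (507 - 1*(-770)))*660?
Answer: 824340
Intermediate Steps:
(-28 + (507 - 1*(-770)))*660 = (-28 + (507 + 770))*660 = (-28 + 1277)*660 = 1249*660 = 824340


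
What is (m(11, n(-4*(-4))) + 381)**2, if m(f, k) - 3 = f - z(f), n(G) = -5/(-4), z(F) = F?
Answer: 147456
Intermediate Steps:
n(G) = 5/4 (n(G) = -5*(-1/4) = 5/4)
m(f, k) = 3 (m(f, k) = 3 + (f - f) = 3 + 0 = 3)
(m(11, n(-4*(-4))) + 381)**2 = (3 + 381)**2 = 384**2 = 147456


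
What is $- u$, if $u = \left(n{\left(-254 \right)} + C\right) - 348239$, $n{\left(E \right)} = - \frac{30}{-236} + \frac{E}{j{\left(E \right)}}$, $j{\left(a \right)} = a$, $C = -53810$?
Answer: $\frac{47441649}{118} \approx 4.0205 \cdot 10^{5}$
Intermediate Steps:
$n{\left(E \right)} = \frac{133}{118}$ ($n{\left(E \right)} = - \frac{30}{-236} + \frac{E}{E} = \left(-30\right) \left(- \frac{1}{236}\right) + 1 = \frac{15}{118} + 1 = \frac{133}{118}$)
$u = - \frac{47441649}{118}$ ($u = \left(\frac{133}{118} - 53810\right) - 348239 = - \frac{6349447}{118} - 348239 = - \frac{47441649}{118} \approx -4.0205 \cdot 10^{5}$)
$- u = \left(-1\right) \left(- \frac{47441649}{118}\right) = \frac{47441649}{118}$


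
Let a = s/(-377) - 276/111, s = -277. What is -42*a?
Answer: 1026270/13949 ≈ 73.573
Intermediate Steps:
a = -24435/13949 (a = -277/(-377) - 276/111 = -277*(-1/377) - 276*1/111 = 277/377 - 92/37 = -24435/13949 ≈ -1.7517)
-42*a = -42*(-24435/13949) = 1026270/13949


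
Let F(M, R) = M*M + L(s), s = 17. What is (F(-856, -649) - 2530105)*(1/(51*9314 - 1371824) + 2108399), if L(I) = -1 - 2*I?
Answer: -1699295674837368678/448405 ≈ -3.7896e+12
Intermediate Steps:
F(M, R) = -35 + M**2 (F(M, R) = M*M + (-1 - 2*17) = M**2 + (-1 - 34) = M**2 - 35 = -35 + M**2)
(F(-856, -649) - 2530105)*(1/(51*9314 - 1371824) + 2108399) = ((-35 + (-856)**2) - 2530105)*(1/(51*9314 - 1371824) + 2108399) = ((-35 + 732736) - 2530105)*(1/(475014 - 1371824) + 2108399) = (732701 - 2530105)*(1/(-896810) + 2108399) = -1797404*(-1/896810 + 2108399) = -1797404*1890833307189/896810 = -1699295674837368678/448405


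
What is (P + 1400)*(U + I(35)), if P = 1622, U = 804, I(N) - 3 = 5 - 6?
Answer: 2435732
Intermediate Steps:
I(N) = 2 (I(N) = 3 + (5 - 6) = 3 - 1 = 2)
(P + 1400)*(U + I(35)) = (1622 + 1400)*(804 + 2) = 3022*806 = 2435732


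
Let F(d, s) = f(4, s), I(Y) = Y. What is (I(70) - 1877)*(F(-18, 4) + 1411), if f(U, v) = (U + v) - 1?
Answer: -2562326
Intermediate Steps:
f(U, v) = -1 + U + v
F(d, s) = 3 + s (F(d, s) = -1 + 4 + s = 3 + s)
(I(70) - 1877)*(F(-18, 4) + 1411) = (70 - 1877)*((3 + 4) + 1411) = -1807*(7 + 1411) = -1807*1418 = -2562326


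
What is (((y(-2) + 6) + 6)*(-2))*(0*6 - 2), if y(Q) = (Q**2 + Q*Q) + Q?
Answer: 72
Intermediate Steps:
y(Q) = Q + 2*Q**2 (y(Q) = (Q**2 + Q**2) + Q = 2*Q**2 + Q = Q + 2*Q**2)
(((y(-2) + 6) + 6)*(-2))*(0*6 - 2) = (((-2*(1 + 2*(-2)) + 6) + 6)*(-2))*(0*6 - 2) = (((-2*(1 - 4) + 6) + 6)*(-2))*(0 - 2) = (((-2*(-3) + 6) + 6)*(-2))*(-2) = (((6 + 6) + 6)*(-2))*(-2) = ((12 + 6)*(-2))*(-2) = (18*(-2))*(-2) = -36*(-2) = 72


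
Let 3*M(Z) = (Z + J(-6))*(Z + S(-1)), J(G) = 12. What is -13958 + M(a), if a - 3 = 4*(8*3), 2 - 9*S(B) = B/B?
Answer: -92618/9 ≈ -10291.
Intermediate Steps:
S(B) = ⅑ (S(B) = 2/9 - B/(9*B) = 2/9 - ⅑*1 = 2/9 - ⅑ = ⅑)
a = 99 (a = 3 + 4*(8*3) = 3 + 4*24 = 3 + 96 = 99)
M(Z) = (12 + Z)*(⅑ + Z)/3 (M(Z) = ((Z + 12)*(Z + ⅑))/3 = ((12 + Z)*(⅑ + Z))/3 = (12 + Z)*(⅑ + Z)/3)
-13958 + M(a) = -13958 + (4/9 + (⅓)*99² + (109/27)*99) = -13958 + (4/9 + (⅓)*9801 + 1199/3) = -13958 + (4/9 + 3267 + 1199/3) = -13958 + 33004/9 = -92618/9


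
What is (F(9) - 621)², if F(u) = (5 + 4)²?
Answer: 291600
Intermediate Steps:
F(u) = 81 (F(u) = 9² = 81)
(F(9) - 621)² = (81 - 621)² = (-540)² = 291600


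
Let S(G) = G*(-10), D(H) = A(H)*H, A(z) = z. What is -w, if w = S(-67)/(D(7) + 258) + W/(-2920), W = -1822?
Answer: -1257877/448220 ≈ -2.8064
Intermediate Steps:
D(H) = H² (D(H) = H*H = H²)
S(G) = -10*G
w = 1257877/448220 (w = (-10*(-67))/(7² + 258) - 1822/(-2920) = 670/(49 + 258) - 1822*(-1/2920) = 670/307 + 911/1460 = 1257877/448220 ≈ 2.8064)
-w = -1*1257877/448220 = -1257877/448220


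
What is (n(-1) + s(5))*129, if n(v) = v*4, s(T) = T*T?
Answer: 2709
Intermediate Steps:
s(T) = T²
n(v) = 4*v
(n(-1) + s(5))*129 = (4*(-1) + 5²)*129 = (-4 + 25)*129 = 21*129 = 2709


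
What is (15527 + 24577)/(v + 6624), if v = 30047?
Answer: 40104/36671 ≈ 1.0936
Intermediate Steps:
(15527 + 24577)/(v + 6624) = (15527 + 24577)/(30047 + 6624) = 40104/36671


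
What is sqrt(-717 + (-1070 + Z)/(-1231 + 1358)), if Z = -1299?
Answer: 2*I*sqrt(2966339)/127 ≈ 27.123*I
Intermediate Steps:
sqrt(-717 + (-1070 + Z)/(-1231 + 1358)) = sqrt(-717 + (-1070 - 1299)/(-1231 + 1358)) = sqrt(-717 - 2369/127) = sqrt(-93428/127) = 2*I*sqrt(2966339)/127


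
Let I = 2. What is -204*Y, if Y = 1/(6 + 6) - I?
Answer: 391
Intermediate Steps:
Y = -23/12 (Y = 1/(6 + 6) - 1*2 = 1/12 - 2 = -23/12 ≈ -1.9167)
-204*Y = -204*(-23/12) = 391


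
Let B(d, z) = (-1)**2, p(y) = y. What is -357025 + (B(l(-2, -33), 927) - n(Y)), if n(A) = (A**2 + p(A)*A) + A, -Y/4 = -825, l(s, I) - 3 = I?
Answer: -22140324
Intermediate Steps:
l(s, I) = 3 + I
B(d, z) = 1
Y = 3300 (Y = -4*(-825) = 3300)
n(A) = A + 2*A**2 (n(A) = (A**2 + A*A) + A = (A**2 + A**2) + A = 2*A**2 + A = A + 2*A**2)
-357025 + (B(l(-2, -33), 927) - n(Y)) = -357025 + (1 - 3300*(1 + 2*3300)) = -357025 + (1 - 3300*(1 + 6600)) = -357025 + (1 - 3300*6601) = -357025 + (1 - 1*21783300) = -357025 + (1 - 21783300) = -357025 - 21783299 = -22140324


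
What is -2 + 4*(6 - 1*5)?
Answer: 2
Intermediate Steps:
-2 + 4*(6 - 1*5) = -2 + 4*(6 - 5) = -2 + 4*1 = -2 + 4 = 2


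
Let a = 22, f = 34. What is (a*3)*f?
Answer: 2244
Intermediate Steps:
(a*3)*f = (22*3)*34 = 66*34 = 2244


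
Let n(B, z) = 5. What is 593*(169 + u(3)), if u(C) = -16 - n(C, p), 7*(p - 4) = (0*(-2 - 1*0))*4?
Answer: 87764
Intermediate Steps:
p = 4 (p = 4 + ((0*(-2 - 1*0))*4)/7 = 4 + ((0*(-2 + 0))*4)/7 = 4 + ((0*(-2))*4)/7 = 4 + (0*4)/7 = 4 + (⅐)*0 = 4 + 0 = 4)
u(C) = -21 (u(C) = -16 - 1*5 = -16 - 5 = -21)
593*(169 + u(3)) = 593*(169 - 21) = 593*148 = 87764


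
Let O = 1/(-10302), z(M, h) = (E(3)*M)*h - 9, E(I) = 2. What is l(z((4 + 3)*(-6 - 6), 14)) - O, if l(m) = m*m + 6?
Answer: 57426716755/10302 ≈ 5.5743e+6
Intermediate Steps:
z(M, h) = -9 + 2*M*h (z(M, h) = (2*M)*h - 9 = 2*M*h - 9 = -9 + 2*M*h)
l(m) = 6 + m² (l(m) = m² + 6 = 6 + m²)
O = -1/10302 ≈ -9.7068e-5
l(z((4 + 3)*(-6 - 6), 14)) - O = (6 + (-9 + 2*((4 + 3)*(-6 - 6))*14)²) - 1*(-1/10302) = (6 + (-9 + 2*(7*(-12))*14)²) + 1/10302 = (6 + (-9 + 2*(-84)*14)²) + 1/10302 = (6 + (-9 - 2352)²) + 1/10302 = (6 + (-2361)²) + 1/10302 = (6 + 5574321) + 1/10302 = 5574327 + 1/10302 = 57426716755/10302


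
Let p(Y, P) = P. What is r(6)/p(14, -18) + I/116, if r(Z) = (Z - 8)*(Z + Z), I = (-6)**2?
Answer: 143/87 ≈ 1.6437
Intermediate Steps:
I = 36
r(Z) = 2*Z*(-8 + Z) (r(Z) = (-8 + Z)*(2*Z) = 2*Z*(-8 + Z))
r(6)/p(14, -18) + I/116 = (2*6*(-8 + 6))/(-18) + 36/116 = (2*6*(-2))*(-1/18) + 36*(1/116) = -24*(-1/18) + 9/29 = 4/3 + 9/29 = 143/87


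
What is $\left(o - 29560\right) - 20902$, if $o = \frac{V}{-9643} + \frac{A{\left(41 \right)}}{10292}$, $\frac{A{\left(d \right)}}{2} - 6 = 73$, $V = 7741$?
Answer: $- \frac{2504108743025}{49622878} \approx -50463.0$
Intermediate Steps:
$A{\left(d \right)} = 158$ ($A{\left(d \right)} = 12 + 2 \cdot 73 = 12 + 146 = 158$)
$o = - \frac{39073389}{49622878}$ ($o = \frac{7741}{-9643} + \frac{158}{10292} = 7741 \left(- \frac{1}{9643}\right) + 158 \cdot \frac{1}{10292} = - \frac{7741}{9643} + \frac{79}{5146} = - \frac{39073389}{49622878} \approx -0.78741$)
$\left(o - 29560\right) - 20902 = \left(- \frac{39073389}{49622878} - 29560\right) - 20902 = - \frac{1466891347069}{49622878} - 20902 = - \frac{2504108743025}{49622878}$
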